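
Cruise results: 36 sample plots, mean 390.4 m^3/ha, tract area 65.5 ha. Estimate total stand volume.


Formula: Total Volume = Mean Volume per ha * Total Area
Total Volume = 390.4 m^3/ha * 65.5 ha
Total Volume = 25571 m^3

25571


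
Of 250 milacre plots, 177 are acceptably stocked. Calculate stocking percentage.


Formula: Stocking % = stocked plots / total plots * 100
Stocking = 177 / 250 * 100
Stocking = 0.708 * 100 = 70.8%

70.8


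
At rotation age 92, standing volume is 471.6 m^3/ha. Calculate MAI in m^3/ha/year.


Formula: MAI = Total Volume / Stand Age
MAI = 471.6 m^3/ha / 92 years
MAI = 5.13 m^3/ha/year

5.13


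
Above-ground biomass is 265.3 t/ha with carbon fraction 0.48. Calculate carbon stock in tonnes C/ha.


Formula: Carbon Stock = Biomass * Carbon Fraction
C = 265.3 t/ha * 0.48
C = 127.3 t C/ha

127.3


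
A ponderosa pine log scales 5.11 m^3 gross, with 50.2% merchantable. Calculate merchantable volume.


Formula: MV = V_total * (merchantable_pct / 100)
Merchantable fraction = 50.2% / 100 = 0.502
MV = 5.11 m^3 * 0.502 = 2.565 m^3

2.565


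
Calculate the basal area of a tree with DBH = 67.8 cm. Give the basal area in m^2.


Formula: BA = pi * (DBH/2)^2 / 10000  (cm^2 to m^2)
Radius = DBH/2 = 67.8/2 = 33.9 cm
BA = pi * 33.9^2 / 10000
   = 3610.3497 cm^2 / 10000
   = 0.361 m^2

0.361


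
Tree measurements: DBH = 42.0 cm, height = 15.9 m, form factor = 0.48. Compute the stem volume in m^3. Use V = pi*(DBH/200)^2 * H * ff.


Formula: V = pi * (DBH/200)^2 * H * ff
Radius = DBH/200 = 42.0/200 = 0.21 m
Radius^2 = 0.21^2 = 0.0441 m^2
V = pi * 0.0441 * 15.9 * 0.48
V = 1.057 m^3

1.057


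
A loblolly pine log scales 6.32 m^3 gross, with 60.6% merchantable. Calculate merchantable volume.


Formula: MV = V_total * (merchantable_pct / 100)
Merchantable fraction = 60.6% / 100 = 0.606
MV = 6.32 m^3 * 0.606 = 3.83 m^3

3.83


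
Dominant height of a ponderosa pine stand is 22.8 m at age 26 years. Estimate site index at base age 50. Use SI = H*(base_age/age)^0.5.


Formula: SI = H_dom * (base_age / age)^0.5
Age ratio = 50 / 26 = 1.92308
sqrt(age_ratio) = 1.38675
SI = 22.8 * 1.38675 = 31.6 m

31.6


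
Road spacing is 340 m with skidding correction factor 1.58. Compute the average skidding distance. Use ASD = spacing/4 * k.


Formula: ASD = (spacing / 4) * correction
Uncorrected distance = spacing / 4 = 340 / 4 = 85 m
ASD = 85 * 1.58 = 134 m

134


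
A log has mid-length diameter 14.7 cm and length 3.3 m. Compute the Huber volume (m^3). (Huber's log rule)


Huber: V = Am * L,  Am = pi*(Dm/200)^2
Am = pi*(14.7/200)^2 = 0.016972 m^2
V = 0.016972*3.3 = 0.056 m^3

0.056


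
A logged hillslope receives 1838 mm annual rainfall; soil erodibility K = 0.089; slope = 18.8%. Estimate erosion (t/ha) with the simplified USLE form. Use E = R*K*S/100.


Formula: E = R * K * S / 100  (simplified USLE)
R * K = 1838 * 0.089 = 163.582
E = 163.582 * 18.8 / 100 = 30.75 t/ha

30.75


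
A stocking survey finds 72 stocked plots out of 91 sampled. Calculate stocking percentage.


Formula: Stocking % = stocked plots / total plots * 100
Stocking = 72 / 91 * 100
Stocking = 0.7912 * 100 = 79.1%

79.1


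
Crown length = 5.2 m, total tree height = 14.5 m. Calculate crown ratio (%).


Formula: Crown Ratio = (Crown Length / Total Height) * 100
CR = (5.2 m / 14.5 m) * 100
CR = 0.3586 * 100 = 35.9%

35.9


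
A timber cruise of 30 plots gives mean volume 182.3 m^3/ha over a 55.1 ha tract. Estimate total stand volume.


Formula: Total Volume = Mean Volume per ha * Total Area
Total Volume = 182.3 m^3/ha * 55.1 ha
Total Volume = 10045 m^3

10045


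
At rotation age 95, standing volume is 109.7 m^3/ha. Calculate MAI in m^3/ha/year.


Formula: MAI = Total Volume / Stand Age
MAI = 109.7 m^3/ha / 95 years
MAI = 1.15 m^3/ha/year

1.15


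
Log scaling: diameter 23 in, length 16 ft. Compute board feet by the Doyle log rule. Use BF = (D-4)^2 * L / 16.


Doyle: BF = (D - 4)^2 * L / 16
Adjusted diameter = 23 - 4 = 19 in
(D-4)^2 = 19^2 = 361
BF = 361 * 16 / 16 = 361 BF

361


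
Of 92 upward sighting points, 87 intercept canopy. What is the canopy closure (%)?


Formula: Canopy closure = covered points / total points * 100
Closure = 87 / 92 * 100
Closure = 0.9457 * 100 = 94.6%

94.6


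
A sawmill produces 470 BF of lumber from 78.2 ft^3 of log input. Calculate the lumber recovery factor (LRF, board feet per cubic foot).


Formula: LRF = Lumber Output (BF) / Log Input (ft^3)
LRF = 470 BF / 78.2 ft^3
LRF = 6.01 BF/ft^3

6.01


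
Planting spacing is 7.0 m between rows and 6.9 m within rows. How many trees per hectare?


Formula: TPH = 10000 m^2/ha / (spacing_x * spacing_y)
Area per tree = 7.0 m * 6.9 m = 48.3 m^2
TPH = 10000 / 48.3 = 207 trees/ha

207


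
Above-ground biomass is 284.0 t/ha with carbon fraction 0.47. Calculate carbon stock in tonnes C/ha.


Formula: Carbon Stock = Biomass * Carbon Fraction
C = 284.0 t/ha * 0.47
C = 133.5 t C/ha

133.5


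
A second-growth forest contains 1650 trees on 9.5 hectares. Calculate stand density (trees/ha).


Formula: Stand Density = N_trees / Area_ha
Density = 1650 trees / 9.5 ha
Density = 174 trees/ha

174


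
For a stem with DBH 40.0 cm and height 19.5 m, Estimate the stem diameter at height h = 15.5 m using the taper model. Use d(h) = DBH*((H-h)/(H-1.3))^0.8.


Taper: d(h) = DBH * ((H - h) / (H - 1.3))^0.8
Numerator = H - h = 19.5 - 15.5 = 4.0 m
Denominator = H - 1.3 = 19.5 - 1.3 = 18.2 m
Ratio = 4.0 / 18.2 = 0.21978
d = 40.0 * 0.21978^0.8 = 11.9 cm

11.9


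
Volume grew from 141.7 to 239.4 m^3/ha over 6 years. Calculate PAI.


Formula: PAI = (V_T2 - V_T1) / (T2 - T1)
Volume increment = 239.4 - 141.7 = 97.7 m^3/ha
PAI = 97.7 / 6 = 16.28 m^3/ha/year

16.28


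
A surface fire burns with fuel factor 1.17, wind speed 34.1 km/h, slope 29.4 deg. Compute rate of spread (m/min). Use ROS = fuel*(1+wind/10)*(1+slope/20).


Formula: ROS = fuel * (1 + wind/10) * (1 + slope/20)
Wind factor = 1 + 34.1/10 = 4.41
Slope factor = 1 + 29.4/20 = 2.47
ROS = 1.17 * 4.41 * 2.47 = 12.74 m/min

12.74


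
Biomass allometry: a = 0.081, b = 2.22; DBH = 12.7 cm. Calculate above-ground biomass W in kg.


Formula: W = a * DBH^b  (allometric power law)
DBH^b = 12.7^2.22 = 282.1267
W = 0.081 * 282.1267 = 22.9 kg

22.9


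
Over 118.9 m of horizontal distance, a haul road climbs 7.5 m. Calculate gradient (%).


Formula: Gradient = rise / run * 100
Gradient = 7.5 / 118.9 * 100 = 6.3%

6.3


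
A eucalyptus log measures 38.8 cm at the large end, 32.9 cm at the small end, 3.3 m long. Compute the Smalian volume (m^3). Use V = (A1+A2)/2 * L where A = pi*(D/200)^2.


Smalian: V = (A1 + A2)/2 * L,  A = pi*(D/200)^2
A1 = pi*(38.8/200)^2 = 0.118237 m^2
A2 = pi*(32.9/200)^2 = 0.085012 m^2
V = (0.118237+0.085012)/2*3.3 = 0.3354 m^3

0.3354


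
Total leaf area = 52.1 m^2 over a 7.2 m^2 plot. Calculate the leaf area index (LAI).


Formula: LAI = total leaf area / ground area  (dimensionless)
LAI = 52.1 m^2 / 7.2 m^2
LAI = 7.24

7.24


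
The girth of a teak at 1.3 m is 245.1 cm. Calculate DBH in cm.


Formula: DBH = C / pi
DBH = 245.1 / pi
pi = 3.14159...
DBH = 78.0 cm

78.0


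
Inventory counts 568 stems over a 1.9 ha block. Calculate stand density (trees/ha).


Formula: Stand Density = N_trees / Area_ha
Density = 568 trees / 1.9 ha
Density = 299 trees/ha

299


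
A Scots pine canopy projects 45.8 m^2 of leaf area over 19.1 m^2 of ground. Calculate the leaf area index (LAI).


Formula: LAI = total leaf area / ground area  (dimensionless)
LAI = 45.8 m^2 / 19.1 m^2
LAI = 2.4

2.4


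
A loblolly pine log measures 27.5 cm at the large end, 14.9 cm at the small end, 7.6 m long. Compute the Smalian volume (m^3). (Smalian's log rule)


Smalian: V = (A1 + A2)/2 * L,  A = pi*(D/200)^2
A1 = pi*(27.5/200)^2 = 0.059396 m^2
A2 = pi*(14.9/200)^2 = 0.017437 m^2
V = (0.059396+0.017437)/2*7.6 = 0.292 m^3

0.292


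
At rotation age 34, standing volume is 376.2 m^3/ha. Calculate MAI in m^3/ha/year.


Formula: MAI = Total Volume / Stand Age
MAI = 376.2 m^3/ha / 34 years
MAI = 11.06 m^3/ha/year

11.06


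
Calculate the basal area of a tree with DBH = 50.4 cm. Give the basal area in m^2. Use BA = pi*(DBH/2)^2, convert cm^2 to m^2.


Formula: BA = pi * (DBH/2)^2 / 10000  (cm^2 to m^2)
Radius = DBH/2 = 50.4/2 = 25.2 cm
BA = pi * 25.2^2 / 10000
   = 1995.037 cm^2 / 10000
   = 0.1995 m^2

0.1995


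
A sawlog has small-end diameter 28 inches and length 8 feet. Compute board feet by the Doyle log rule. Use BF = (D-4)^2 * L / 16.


Doyle: BF = (D - 4)^2 * L / 16
Adjusted diameter = 28 - 4 = 24 in
(D-4)^2 = 24^2 = 576
BF = 576 * 8 / 16 = 288 BF

288


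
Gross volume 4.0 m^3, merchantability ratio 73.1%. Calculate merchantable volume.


Formula: MV = V_total * (merchantable_pct / 100)
Merchantable fraction = 73.1% / 100 = 0.731
MV = 4.0 m^3 * 0.731 = 2.924 m^3

2.924


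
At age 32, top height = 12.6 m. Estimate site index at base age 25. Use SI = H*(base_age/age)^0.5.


Formula: SI = H_dom * (base_age / age)^0.5
Age ratio = 25 / 32 = 0.78125
sqrt(age_ratio) = 0.88388
SI = 12.6 * 0.88388 = 11.1 m

11.1


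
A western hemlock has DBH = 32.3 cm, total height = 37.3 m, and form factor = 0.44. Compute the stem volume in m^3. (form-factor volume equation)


Formula: V = pi * (DBH/200)^2 * H * ff
Radius = DBH/200 = 32.3/200 = 0.1615 m
Radius^2 = 0.1615^2 = 0.02608225 m^2
V = pi * 0.02608225 * 37.3 * 0.44
V = 1.345 m^3

1.345


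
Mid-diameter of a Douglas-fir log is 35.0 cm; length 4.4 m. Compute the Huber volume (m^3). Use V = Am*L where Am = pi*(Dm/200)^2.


Huber: V = Am * L,  Am = pi*(Dm/200)^2
Am = pi*(35.0/200)^2 = 0.096211 m^2
V = 0.096211*4.4 = 0.4233 m^3

0.4233


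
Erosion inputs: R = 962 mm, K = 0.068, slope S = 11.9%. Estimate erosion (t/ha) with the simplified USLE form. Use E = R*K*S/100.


Formula: E = R * K * S / 100  (simplified USLE)
R * K = 962 * 0.068 = 65.416
E = 65.416 * 11.9 / 100 = 7.78 t/ha

7.78


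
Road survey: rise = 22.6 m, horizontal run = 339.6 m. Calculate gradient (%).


Formula: Gradient = rise / run * 100
Gradient = 22.6 / 339.6 * 100 = 6.7%

6.7


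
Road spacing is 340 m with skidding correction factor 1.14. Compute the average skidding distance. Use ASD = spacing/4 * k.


Formula: ASD = (spacing / 4) * correction
Uncorrected distance = spacing / 4 = 340 / 4 = 85 m
ASD = 85 * 1.14 = 97 m

97


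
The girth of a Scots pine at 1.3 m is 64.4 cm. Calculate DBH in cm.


Formula: DBH = C / pi
DBH = 64.4 / pi
pi = 3.14159...
DBH = 20.5 cm

20.5


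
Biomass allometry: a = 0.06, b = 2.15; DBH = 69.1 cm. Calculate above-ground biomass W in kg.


Formula: W = a * DBH^b  (allometric power law)
DBH^b = 69.1^2.15 = 9013.175
W = 0.06 * 9013.175 = 540.8 kg

540.8


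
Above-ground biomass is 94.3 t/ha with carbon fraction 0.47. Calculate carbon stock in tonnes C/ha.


Formula: Carbon Stock = Biomass * Carbon Fraction
C = 94.3 t/ha * 0.47
C = 44.3 t C/ha

44.3


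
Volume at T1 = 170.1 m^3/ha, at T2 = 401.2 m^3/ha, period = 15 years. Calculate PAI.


Formula: PAI = (V_T2 - V_T1) / (T2 - T1)
Volume increment = 401.2 - 170.1 = 231.1 m^3/ha
PAI = 231.1 / 15 = 15.41 m^3/ha/year

15.41


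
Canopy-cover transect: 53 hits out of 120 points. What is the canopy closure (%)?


Formula: Canopy closure = covered points / total points * 100
Closure = 53 / 120 * 100
Closure = 0.4417 * 100 = 44.2%

44.2


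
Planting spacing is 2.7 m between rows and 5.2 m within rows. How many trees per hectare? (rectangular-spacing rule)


Formula: TPH = 10000 m^2/ha / (spacing_x * spacing_y)
Area per tree = 2.7 m * 5.2 m = 14.04 m^2
TPH = 10000 / 14.04 = 712 trees/ha

712


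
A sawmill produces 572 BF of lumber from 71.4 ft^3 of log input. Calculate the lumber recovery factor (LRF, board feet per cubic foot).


Formula: LRF = Lumber Output (BF) / Log Input (ft^3)
LRF = 572 BF / 71.4 ft^3
LRF = 8.01 BF/ft^3

8.01


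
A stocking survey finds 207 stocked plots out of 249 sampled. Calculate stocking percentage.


Formula: Stocking % = stocked plots / total plots * 100
Stocking = 207 / 249 * 100
Stocking = 0.8313 * 100 = 83.1%

83.1


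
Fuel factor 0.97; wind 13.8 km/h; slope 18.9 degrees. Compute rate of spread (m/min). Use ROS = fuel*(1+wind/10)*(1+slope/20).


Formula: ROS = fuel * (1 + wind/10) * (1 + slope/20)
Wind factor = 1 + 13.8/10 = 2.38
Slope factor = 1 + 18.9/20 = 1.945
ROS = 0.97 * 2.38 * 1.945 = 4.49 m/min

4.49


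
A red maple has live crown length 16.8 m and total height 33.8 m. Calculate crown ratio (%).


Formula: Crown Ratio = (Crown Length / Total Height) * 100
CR = (16.8 m / 33.8 m) * 100
CR = 0.497 * 100 = 49.7%

49.7


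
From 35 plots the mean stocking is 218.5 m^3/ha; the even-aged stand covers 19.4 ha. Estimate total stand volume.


Formula: Total Volume = Mean Volume per ha * Total Area
Total Volume = 218.5 m^3/ha * 19.4 ha
Total Volume = 4239 m^3

4239


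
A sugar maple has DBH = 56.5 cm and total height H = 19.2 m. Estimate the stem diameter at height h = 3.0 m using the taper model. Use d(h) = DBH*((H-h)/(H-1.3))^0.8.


Taper: d(h) = DBH * ((H - h) / (H - 1.3))^0.8
Numerator = H - h = 19.2 - 3.0 = 16.2 m
Denominator = H - 1.3 = 19.2 - 1.3 = 17.9 m
Ratio = 16.2 / 17.9 = 0.90503
d = 56.5 * 0.90503^0.8 = 52.2 cm

52.2


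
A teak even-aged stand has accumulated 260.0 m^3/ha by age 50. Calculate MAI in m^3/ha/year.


Formula: MAI = Total Volume / Stand Age
MAI = 260.0 m^3/ha / 50 years
MAI = 5.2 m^3/ha/year

5.2


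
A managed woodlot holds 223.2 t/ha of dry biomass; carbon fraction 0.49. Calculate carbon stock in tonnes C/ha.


Formula: Carbon Stock = Biomass * Carbon Fraction
C = 223.2 t/ha * 0.49
C = 109.4 t C/ha

109.4


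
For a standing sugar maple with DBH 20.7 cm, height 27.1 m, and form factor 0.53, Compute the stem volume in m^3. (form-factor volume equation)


Formula: V = pi * (DBH/200)^2 * H * ff
Radius = DBH/200 = 20.7/200 = 0.1035 m
Radius^2 = 0.1035^2 = 0.01071225 m^2
V = pi * 0.01071225 * 27.1 * 0.53
V = 0.483 m^3

0.483


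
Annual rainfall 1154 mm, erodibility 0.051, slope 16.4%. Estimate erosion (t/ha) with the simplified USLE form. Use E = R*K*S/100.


Formula: E = R * K * S / 100  (simplified USLE)
R * K = 1154 * 0.051 = 58.854
E = 58.854 * 16.4 / 100 = 9.65 t/ha

9.65


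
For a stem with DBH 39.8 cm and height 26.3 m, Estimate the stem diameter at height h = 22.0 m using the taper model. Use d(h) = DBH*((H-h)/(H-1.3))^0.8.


Taper: d(h) = DBH * ((H - h) / (H - 1.3))^0.8
Numerator = H - h = 26.3 - 22.0 = 4.3 m
Denominator = H - 1.3 = 26.3 - 1.3 = 25.0 m
Ratio = 4.3 / 25.0 = 0.172
d = 39.8 * 0.172^0.8 = 9.7 cm

9.7


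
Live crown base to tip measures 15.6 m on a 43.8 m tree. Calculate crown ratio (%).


Formula: Crown Ratio = (Crown Length / Total Height) * 100
CR = (15.6 m / 43.8 m) * 100
CR = 0.3562 * 100 = 35.6%

35.6


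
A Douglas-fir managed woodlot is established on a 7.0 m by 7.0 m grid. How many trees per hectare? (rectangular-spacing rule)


Formula: TPH = 10000 m^2/ha / (spacing_x * spacing_y)
Area per tree = 7.0 m * 7.0 m = 49.0 m^2
TPH = 10000 / 49.0 = 204 trees/ha

204


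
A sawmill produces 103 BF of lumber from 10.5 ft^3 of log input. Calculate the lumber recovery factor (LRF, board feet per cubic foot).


Formula: LRF = Lumber Output (BF) / Log Input (ft^3)
LRF = 103 BF / 10.5 ft^3
LRF = 9.81 BF/ft^3

9.81


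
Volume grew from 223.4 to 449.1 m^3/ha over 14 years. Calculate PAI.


Formula: PAI = (V_T2 - V_T1) / (T2 - T1)
Volume increment = 449.1 - 223.4 = 225.7 m^3/ha
PAI = 225.7 / 14 = 16.12 m^3/ha/year

16.12


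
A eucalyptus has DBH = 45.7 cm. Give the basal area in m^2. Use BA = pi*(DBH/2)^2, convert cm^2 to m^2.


Formula: BA = pi * (DBH/2)^2 / 10000  (cm^2 to m^2)
Radius = DBH/2 = 45.7/2 = 22.85 cm
BA = pi * 22.85^2 / 10000
   = 1640.2962 cm^2 / 10000
   = 0.164 m^2

0.164


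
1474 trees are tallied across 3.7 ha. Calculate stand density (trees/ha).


Formula: Stand Density = N_trees / Area_ha
Density = 1474 trees / 3.7 ha
Density = 398 trees/ha

398


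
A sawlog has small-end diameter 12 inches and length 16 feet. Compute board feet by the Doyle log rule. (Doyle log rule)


Doyle: BF = (D - 4)^2 * L / 16
Adjusted diameter = 12 - 4 = 8 in
(D-4)^2 = 8^2 = 64
BF = 64 * 16 / 16 = 64 BF

64


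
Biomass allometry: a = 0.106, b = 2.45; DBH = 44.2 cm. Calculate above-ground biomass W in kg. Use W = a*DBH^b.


Formula: W = a * DBH^b  (allometric power law)
DBH^b = 44.2^2.45 = 10746.9335
W = 0.106 * 10746.9335 = 1139.2 kg

1139.2


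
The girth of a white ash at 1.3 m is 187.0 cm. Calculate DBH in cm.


Formula: DBH = C / pi
DBH = 187.0 / pi
pi = 3.14159...
DBH = 59.5 cm

59.5


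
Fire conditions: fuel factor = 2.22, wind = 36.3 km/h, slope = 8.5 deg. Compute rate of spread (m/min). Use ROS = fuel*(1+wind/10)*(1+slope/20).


Formula: ROS = fuel * (1 + wind/10) * (1 + slope/20)
Wind factor = 1 + 36.3/10 = 4.63
Slope factor = 1 + 8.5/20 = 1.425
ROS = 2.22 * 4.63 * 1.425 = 14.65 m/min

14.65


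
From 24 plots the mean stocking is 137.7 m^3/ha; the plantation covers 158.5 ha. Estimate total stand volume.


Formula: Total Volume = Mean Volume per ha * Total Area
Total Volume = 137.7 m^3/ha * 158.5 ha
Total Volume = 21825 m^3

21825


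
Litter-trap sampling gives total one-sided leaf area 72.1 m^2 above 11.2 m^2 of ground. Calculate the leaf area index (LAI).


Formula: LAI = total leaf area / ground area  (dimensionless)
LAI = 72.1 m^2 / 11.2 m^2
LAI = 6.44

6.44


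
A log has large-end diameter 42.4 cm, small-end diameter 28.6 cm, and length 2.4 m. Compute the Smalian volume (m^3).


Smalian: V = (A1 + A2)/2 * L,  A = pi*(D/200)^2
A1 = pi*(42.4/200)^2 = 0.141196 m^2
A2 = pi*(28.6/200)^2 = 0.064242 m^2
V = (0.141196+0.064242)/2*2.4 = 0.2465 m^3

0.2465


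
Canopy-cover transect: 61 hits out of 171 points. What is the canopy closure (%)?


Formula: Canopy closure = covered points / total points * 100
Closure = 61 / 171 * 100
Closure = 0.3567 * 100 = 35.7%

35.7


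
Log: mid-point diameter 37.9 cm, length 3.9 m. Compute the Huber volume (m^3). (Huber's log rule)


Huber: V = Am * L,  Am = pi*(Dm/200)^2
Am = pi*(37.9/200)^2 = 0.112815 m^2
V = 0.112815*3.9 = 0.44 m^3

0.44


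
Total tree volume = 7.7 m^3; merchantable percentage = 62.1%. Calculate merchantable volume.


Formula: MV = V_total * (merchantable_pct / 100)
Merchantable fraction = 62.1% / 100 = 0.621
MV = 7.7 m^3 * 0.621 = 4.782 m^3

4.782


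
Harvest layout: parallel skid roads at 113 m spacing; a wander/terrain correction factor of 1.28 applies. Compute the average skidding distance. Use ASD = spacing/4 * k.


Formula: ASD = (spacing / 4) * correction
Uncorrected distance = spacing / 4 = 113 / 4 = 28.25 m
ASD = 28.25 * 1.28 = 36 m

36


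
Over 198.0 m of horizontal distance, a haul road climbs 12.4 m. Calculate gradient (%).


Formula: Gradient = rise / run * 100
Gradient = 12.4 / 198.0 * 100 = 6.3%

6.3


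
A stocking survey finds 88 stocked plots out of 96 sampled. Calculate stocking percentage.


Formula: Stocking % = stocked plots / total plots * 100
Stocking = 88 / 96 * 100
Stocking = 0.9167 * 100 = 91.7%

91.7


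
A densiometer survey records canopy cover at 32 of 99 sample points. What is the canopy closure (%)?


Formula: Canopy closure = covered points / total points * 100
Closure = 32 / 99 * 100
Closure = 0.3232 * 100 = 32.3%

32.3


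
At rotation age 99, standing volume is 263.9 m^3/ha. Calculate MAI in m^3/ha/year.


Formula: MAI = Total Volume / Stand Age
MAI = 263.9 m^3/ha / 99 years
MAI = 2.67 m^3/ha/year

2.67


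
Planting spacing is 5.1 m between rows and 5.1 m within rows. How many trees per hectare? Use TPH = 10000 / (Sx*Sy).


Formula: TPH = 10000 m^2/ha / (spacing_x * spacing_y)
Area per tree = 5.1 m * 5.1 m = 26.01 m^2
TPH = 10000 / 26.01 = 384 trees/ha

384


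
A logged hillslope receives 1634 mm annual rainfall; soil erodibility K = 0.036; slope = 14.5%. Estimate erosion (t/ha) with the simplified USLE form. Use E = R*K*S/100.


Formula: E = R * K * S / 100  (simplified USLE)
R * K = 1634 * 0.036 = 58.824
E = 58.824 * 14.5 / 100 = 8.53 t/ha

8.53


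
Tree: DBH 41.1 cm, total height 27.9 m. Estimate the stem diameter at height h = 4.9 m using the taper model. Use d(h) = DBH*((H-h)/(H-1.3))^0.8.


Taper: d(h) = DBH * ((H - h) / (H - 1.3))^0.8
Numerator = H - h = 27.9 - 4.9 = 23.0 m
Denominator = H - 1.3 = 27.9 - 1.3 = 26.6 m
Ratio = 23.0 / 26.6 = 0.86466
d = 41.1 * 0.86466^0.8 = 36.6 cm

36.6


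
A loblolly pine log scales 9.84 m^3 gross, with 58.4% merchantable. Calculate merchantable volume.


Formula: MV = V_total * (merchantable_pct / 100)
Merchantable fraction = 58.4% / 100 = 0.584
MV = 9.84 m^3 * 0.584 = 5.747 m^3

5.747


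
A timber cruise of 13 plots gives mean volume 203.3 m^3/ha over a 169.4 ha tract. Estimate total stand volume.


Formula: Total Volume = Mean Volume per ha * Total Area
Total Volume = 203.3 m^3/ha * 169.4 ha
Total Volume = 34439 m^3

34439


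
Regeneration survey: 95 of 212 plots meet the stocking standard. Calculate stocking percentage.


Formula: Stocking % = stocked plots / total plots * 100
Stocking = 95 / 212 * 100
Stocking = 0.4481 * 100 = 44.8%

44.8


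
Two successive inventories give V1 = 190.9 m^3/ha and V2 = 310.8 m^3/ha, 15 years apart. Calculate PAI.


Formula: PAI = (V_T2 - V_T1) / (T2 - T1)
Volume increment = 310.8 - 190.9 = 119.9 m^3/ha
PAI = 119.9 / 15 = 7.99 m^3/ha/year

7.99


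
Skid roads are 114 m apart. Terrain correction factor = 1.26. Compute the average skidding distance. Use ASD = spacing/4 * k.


Formula: ASD = (spacing / 4) * correction
Uncorrected distance = spacing / 4 = 114 / 4 = 28.5 m
ASD = 28.5 * 1.26 = 36 m

36


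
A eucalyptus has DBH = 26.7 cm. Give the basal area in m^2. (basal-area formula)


Formula: BA = pi * (DBH/2)^2 / 10000  (cm^2 to m^2)
Radius = DBH/2 = 26.7/2 = 13.35 cm
BA = pi * 13.35^2 / 10000
   = 559.9025 cm^2 / 10000
   = 0.056 m^2

0.056


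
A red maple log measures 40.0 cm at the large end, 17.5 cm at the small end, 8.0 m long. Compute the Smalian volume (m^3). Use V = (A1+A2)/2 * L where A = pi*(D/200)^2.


Smalian: V = (A1 + A2)/2 * L,  A = pi*(D/200)^2
A1 = pi*(40.0/200)^2 = 0.125664 m^2
A2 = pi*(17.5/200)^2 = 0.024053 m^2
V = (0.125664+0.024053)/2*8.0 = 0.5989 m^3

0.5989


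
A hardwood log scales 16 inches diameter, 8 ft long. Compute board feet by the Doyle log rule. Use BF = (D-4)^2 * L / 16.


Doyle: BF = (D - 4)^2 * L / 16
Adjusted diameter = 16 - 4 = 12 in
(D-4)^2 = 12^2 = 144
BF = 144 * 8 / 16 = 72 BF

72


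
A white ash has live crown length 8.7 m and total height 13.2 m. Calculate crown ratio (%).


Formula: Crown Ratio = (Crown Length / Total Height) * 100
CR = (8.7 m / 13.2 m) * 100
CR = 0.6591 * 100 = 65.9%

65.9


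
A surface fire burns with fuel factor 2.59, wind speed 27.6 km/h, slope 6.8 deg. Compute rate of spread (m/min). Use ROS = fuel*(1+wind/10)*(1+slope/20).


Formula: ROS = fuel * (1 + wind/10) * (1 + slope/20)
Wind factor = 1 + 27.6/10 = 3.76
Slope factor = 1 + 6.8/20 = 1.34
ROS = 2.59 * 3.76 * 1.34 = 13.05 m/min

13.05


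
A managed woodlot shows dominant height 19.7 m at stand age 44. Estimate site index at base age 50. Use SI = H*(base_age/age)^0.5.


Formula: SI = H_dom * (base_age / age)^0.5
Age ratio = 50 / 44 = 1.13636
sqrt(age_ratio) = 1.066
SI = 19.7 * 1.066 = 21.0 m

21.0


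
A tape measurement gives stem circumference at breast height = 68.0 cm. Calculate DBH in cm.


Formula: DBH = C / pi
DBH = 68.0 / pi
pi = 3.14159...
DBH = 21.6 cm

21.6


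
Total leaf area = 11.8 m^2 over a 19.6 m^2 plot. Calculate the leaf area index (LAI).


Formula: LAI = total leaf area / ground area  (dimensionless)
LAI = 11.8 m^2 / 19.6 m^2
LAI = 0.6

0.6


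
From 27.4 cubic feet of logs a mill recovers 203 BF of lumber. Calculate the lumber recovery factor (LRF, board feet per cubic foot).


Formula: LRF = Lumber Output (BF) / Log Input (ft^3)
LRF = 203 BF / 27.4 ft^3
LRF = 7.41 BF/ft^3

7.41


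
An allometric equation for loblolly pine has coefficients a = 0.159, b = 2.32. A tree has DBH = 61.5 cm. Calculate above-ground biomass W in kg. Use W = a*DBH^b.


Formula: W = a * DBH^b  (allometric power law)
DBH^b = 61.5^2.32 = 14131.5653
W = 0.159 * 14131.5653 = 2246.9 kg

2246.9


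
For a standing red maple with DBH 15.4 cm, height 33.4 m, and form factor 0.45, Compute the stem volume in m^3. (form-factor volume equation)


Formula: V = pi * (DBH/200)^2 * H * ff
Radius = DBH/200 = 15.4/200 = 0.077 m
Radius^2 = 0.077^2 = 0.005929 m^2
V = pi * 0.005929 * 33.4 * 0.45
V = 0.28 m^3

0.28


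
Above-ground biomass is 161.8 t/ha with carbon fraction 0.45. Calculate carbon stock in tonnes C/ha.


Formula: Carbon Stock = Biomass * Carbon Fraction
C = 161.8 t/ha * 0.45
C = 72.8 t C/ha

72.8


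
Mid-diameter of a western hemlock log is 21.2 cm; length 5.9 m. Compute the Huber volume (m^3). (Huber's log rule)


Huber: V = Am * L,  Am = pi*(Dm/200)^2
Am = pi*(21.2/200)^2 = 0.035299 m^2
V = 0.035299*5.9 = 0.2083 m^3

0.2083


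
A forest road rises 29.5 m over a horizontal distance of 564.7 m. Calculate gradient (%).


Formula: Gradient = rise / run * 100
Gradient = 29.5 / 564.7 * 100 = 5.2%

5.2


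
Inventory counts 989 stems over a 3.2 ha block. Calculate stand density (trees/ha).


Formula: Stand Density = N_trees / Area_ha
Density = 989 trees / 3.2 ha
Density = 309 trees/ha

309


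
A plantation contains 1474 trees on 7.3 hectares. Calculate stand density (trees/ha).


Formula: Stand Density = N_trees / Area_ha
Density = 1474 trees / 7.3 ha
Density = 202 trees/ha

202


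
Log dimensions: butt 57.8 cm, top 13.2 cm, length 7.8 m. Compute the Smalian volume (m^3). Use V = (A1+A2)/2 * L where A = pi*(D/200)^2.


Smalian: V = (A1 + A2)/2 * L,  A = pi*(D/200)^2
A1 = pi*(57.8/200)^2 = 0.262389 m^2
A2 = pi*(13.2/200)^2 = 0.013685 m^2
V = (0.262389+0.013685)/2*7.8 = 1.0767 m^3

1.0767


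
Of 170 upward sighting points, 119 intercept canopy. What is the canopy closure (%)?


Formula: Canopy closure = covered points / total points * 100
Closure = 119 / 170 * 100
Closure = 0.7 * 100 = 70.0%

70.0


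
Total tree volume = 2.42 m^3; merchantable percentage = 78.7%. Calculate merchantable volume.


Formula: MV = V_total * (merchantable_pct / 100)
Merchantable fraction = 78.7% / 100 = 0.787
MV = 2.42 m^3 * 0.787 = 1.905 m^3

1.905


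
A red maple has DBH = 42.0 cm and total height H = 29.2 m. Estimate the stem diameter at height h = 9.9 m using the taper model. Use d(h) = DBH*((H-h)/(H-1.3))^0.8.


Taper: d(h) = DBH * ((H - h) / (H - 1.3))^0.8
Numerator = H - h = 29.2 - 9.9 = 19.3 m
Denominator = H - 1.3 = 29.2 - 1.3 = 27.9 m
Ratio = 19.3 / 27.9 = 0.69176
d = 42.0 * 0.69176^0.8 = 31.3 cm

31.3


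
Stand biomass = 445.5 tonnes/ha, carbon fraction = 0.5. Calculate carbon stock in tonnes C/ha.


Formula: Carbon Stock = Biomass * Carbon Fraction
C = 445.5 t/ha * 0.5
C = 222.8 t C/ha

222.8


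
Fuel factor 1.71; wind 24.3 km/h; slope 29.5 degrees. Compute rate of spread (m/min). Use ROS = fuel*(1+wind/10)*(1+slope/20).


Formula: ROS = fuel * (1 + wind/10) * (1 + slope/20)
Wind factor = 1 + 24.3/10 = 3.43
Slope factor = 1 + 29.5/20 = 2.475
ROS = 1.71 * 3.43 * 2.475 = 14.52 m/min

14.52


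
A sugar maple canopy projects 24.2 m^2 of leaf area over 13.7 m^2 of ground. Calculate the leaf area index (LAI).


Formula: LAI = total leaf area / ground area  (dimensionless)
LAI = 24.2 m^2 / 13.7 m^2
LAI = 1.77

1.77


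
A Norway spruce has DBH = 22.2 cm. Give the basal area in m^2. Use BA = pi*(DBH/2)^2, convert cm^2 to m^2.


Formula: BA = pi * (DBH/2)^2 / 10000  (cm^2 to m^2)
Radius = DBH/2 = 22.2/2 = 11.1 cm
BA = pi * 11.1^2 / 10000
   = 387.0756 cm^2 / 10000
   = 0.0387 m^2

0.0387


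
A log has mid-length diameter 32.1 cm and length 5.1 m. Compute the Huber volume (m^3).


Huber: V = Am * L,  Am = pi*(Dm/200)^2
Am = pi*(32.1/200)^2 = 0.080928 m^2
V = 0.080928*5.1 = 0.4127 m^3

0.4127


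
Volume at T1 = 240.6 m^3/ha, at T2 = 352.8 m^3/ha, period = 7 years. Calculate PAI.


Formula: PAI = (V_T2 - V_T1) / (T2 - T1)
Volume increment = 352.8 - 240.6 = 112.2 m^3/ha
PAI = 112.2 / 7 = 16.03 m^3/ha/year

16.03


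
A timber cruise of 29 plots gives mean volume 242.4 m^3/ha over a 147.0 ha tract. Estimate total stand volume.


Formula: Total Volume = Mean Volume per ha * Total Area
Total Volume = 242.4 m^3/ha * 147.0 ha
Total Volume = 35633 m^3

35633


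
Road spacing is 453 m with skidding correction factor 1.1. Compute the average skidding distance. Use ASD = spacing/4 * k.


Formula: ASD = (spacing / 4) * correction
Uncorrected distance = spacing / 4 = 453 / 4 = 113.25 m
ASD = 113.25 * 1.1 = 125 m

125


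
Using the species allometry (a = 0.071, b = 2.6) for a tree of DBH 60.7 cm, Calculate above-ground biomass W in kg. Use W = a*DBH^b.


Formula: W = a * DBH^b  (allometric power law)
DBH^b = 60.7^2.6 = 43280.3333
W = 0.071 * 43280.3333 = 3072.9 kg

3072.9


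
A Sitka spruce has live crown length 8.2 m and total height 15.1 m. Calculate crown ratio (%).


Formula: Crown Ratio = (Crown Length / Total Height) * 100
CR = (8.2 m / 15.1 m) * 100
CR = 0.543 * 100 = 54.3%

54.3


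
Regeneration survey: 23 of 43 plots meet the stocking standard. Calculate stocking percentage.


Formula: Stocking % = stocked plots / total plots * 100
Stocking = 23 / 43 * 100
Stocking = 0.5349 * 100 = 53.5%

53.5


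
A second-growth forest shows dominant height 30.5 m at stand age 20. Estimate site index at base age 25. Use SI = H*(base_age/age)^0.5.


Formula: SI = H_dom * (base_age / age)^0.5
Age ratio = 25 / 20 = 1.25
sqrt(age_ratio) = 1.11803
SI = 30.5 * 1.11803 = 34.1 m

34.1


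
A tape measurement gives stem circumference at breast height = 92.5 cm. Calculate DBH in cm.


Formula: DBH = C / pi
DBH = 92.5 / pi
pi = 3.14159...
DBH = 29.4 cm

29.4


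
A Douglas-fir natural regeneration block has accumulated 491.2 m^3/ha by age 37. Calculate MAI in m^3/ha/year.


Formula: MAI = Total Volume / Stand Age
MAI = 491.2 m^3/ha / 37 years
MAI = 13.28 m^3/ha/year

13.28


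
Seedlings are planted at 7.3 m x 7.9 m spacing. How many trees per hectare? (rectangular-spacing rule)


Formula: TPH = 10000 m^2/ha / (spacing_x * spacing_y)
Area per tree = 7.3 m * 7.9 m = 57.67 m^2
TPH = 10000 / 57.67 = 173 trees/ha

173


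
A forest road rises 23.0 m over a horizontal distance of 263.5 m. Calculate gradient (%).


Formula: Gradient = rise / run * 100
Gradient = 23.0 / 263.5 * 100 = 8.7%

8.7


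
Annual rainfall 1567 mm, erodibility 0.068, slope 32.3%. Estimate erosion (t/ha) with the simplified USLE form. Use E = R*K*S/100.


Formula: E = R * K * S / 100  (simplified USLE)
R * K = 1567 * 0.068 = 106.556
E = 106.556 * 32.3 / 100 = 34.42 t/ha

34.42


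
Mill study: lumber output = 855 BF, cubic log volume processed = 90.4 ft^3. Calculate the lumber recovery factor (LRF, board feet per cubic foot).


Formula: LRF = Lumber Output (BF) / Log Input (ft^3)
LRF = 855 BF / 90.4 ft^3
LRF = 9.46 BF/ft^3

9.46


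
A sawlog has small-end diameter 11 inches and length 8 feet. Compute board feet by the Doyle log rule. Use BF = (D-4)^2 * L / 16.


Doyle: BF = (D - 4)^2 * L / 16
Adjusted diameter = 11 - 4 = 7 in
(D-4)^2 = 7^2 = 49
BF = 49 * 8 / 16 = 25 BF

25


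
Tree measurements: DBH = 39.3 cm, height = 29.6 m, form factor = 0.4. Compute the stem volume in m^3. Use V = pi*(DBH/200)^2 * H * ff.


Formula: V = pi * (DBH/200)^2 * H * ff
Radius = DBH/200 = 39.3/200 = 0.1965 m
Radius^2 = 0.1965^2 = 0.03861225 m^2
V = pi * 0.03861225 * 29.6 * 0.4
V = 1.436 m^3

1.436


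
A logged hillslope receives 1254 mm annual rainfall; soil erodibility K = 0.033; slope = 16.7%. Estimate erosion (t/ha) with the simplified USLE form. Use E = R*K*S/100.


Formula: E = R * K * S / 100  (simplified USLE)
R * K = 1254 * 0.033 = 41.382
E = 41.382 * 16.7 / 100 = 6.91 t/ha

6.91


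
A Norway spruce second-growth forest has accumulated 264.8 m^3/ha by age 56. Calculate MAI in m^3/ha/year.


Formula: MAI = Total Volume / Stand Age
MAI = 264.8 m^3/ha / 56 years
MAI = 4.73 m^3/ha/year

4.73


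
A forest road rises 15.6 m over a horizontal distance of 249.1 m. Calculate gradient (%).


Formula: Gradient = rise / run * 100
Gradient = 15.6 / 249.1 * 100 = 6.3%

6.3


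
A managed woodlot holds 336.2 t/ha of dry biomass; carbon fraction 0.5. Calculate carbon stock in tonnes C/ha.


Formula: Carbon Stock = Biomass * Carbon Fraction
C = 336.2 t/ha * 0.5
C = 168.1 t C/ha

168.1


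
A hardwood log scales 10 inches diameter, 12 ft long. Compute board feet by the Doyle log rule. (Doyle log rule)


Doyle: BF = (D - 4)^2 * L / 16
Adjusted diameter = 10 - 4 = 6 in
(D-4)^2 = 6^2 = 36
BF = 36 * 12 / 16 = 27 BF

27


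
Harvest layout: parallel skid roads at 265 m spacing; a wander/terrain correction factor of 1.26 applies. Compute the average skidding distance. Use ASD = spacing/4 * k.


Formula: ASD = (spacing / 4) * correction
Uncorrected distance = spacing / 4 = 265 / 4 = 66.25 m
ASD = 66.25 * 1.26 = 83 m

83


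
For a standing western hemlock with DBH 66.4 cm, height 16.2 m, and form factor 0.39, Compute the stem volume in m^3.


Formula: V = pi * (DBH/200)^2 * H * ff
Radius = DBH/200 = 66.4/200 = 0.332 m
Radius^2 = 0.332^2 = 0.110224 m^2
V = pi * 0.110224 * 16.2 * 0.39
V = 2.188 m^3

2.188


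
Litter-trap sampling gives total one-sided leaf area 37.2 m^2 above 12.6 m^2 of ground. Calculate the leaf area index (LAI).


Formula: LAI = total leaf area / ground area  (dimensionless)
LAI = 37.2 m^2 / 12.6 m^2
LAI = 2.95

2.95


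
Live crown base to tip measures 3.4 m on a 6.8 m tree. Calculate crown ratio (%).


Formula: Crown Ratio = (Crown Length / Total Height) * 100
CR = (3.4 m / 6.8 m) * 100
CR = 0.5 * 100 = 50.0%

50.0


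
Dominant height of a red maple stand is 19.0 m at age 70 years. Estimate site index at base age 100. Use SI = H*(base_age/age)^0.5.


Formula: SI = H_dom * (base_age / age)^0.5
Age ratio = 100 / 70 = 1.42857
sqrt(age_ratio) = 1.19523
SI = 19.0 * 1.19523 = 22.7 m

22.7


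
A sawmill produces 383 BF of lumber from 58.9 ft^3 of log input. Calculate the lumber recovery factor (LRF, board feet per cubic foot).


Formula: LRF = Lumber Output (BF) / Log Input (ft^3)
LRF = 383 BF / 58.9 ft^3
LRF = 6.5 BF/ft^3

6.5


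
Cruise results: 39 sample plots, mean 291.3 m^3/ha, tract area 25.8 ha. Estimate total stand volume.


Formula: Total Volume = Mean Volume per ha * Total Area
Total Volume = 291.3 m^3/ha * 25.8 ha
Total Volume = 7516 m^3

7516


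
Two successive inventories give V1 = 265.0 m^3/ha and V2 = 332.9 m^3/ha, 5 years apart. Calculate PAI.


Formula: PAI = (V_T2 - V_T1) / (T2 - T1)
Volume increment = 332.9 - 265.0 = 67.9 m^3/ha
PAI = 67.9 / 5 = 13.58 m^3/ha/year

13.58


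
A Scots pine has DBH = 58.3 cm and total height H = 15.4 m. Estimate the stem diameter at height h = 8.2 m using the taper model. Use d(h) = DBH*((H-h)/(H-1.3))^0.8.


Taper: d(h) = DBH * ((H - h) / (H - 1.3))^0.8
Numerator = H - h = 15.4 - 8.2 = 7.2 m
Denominator = H - 1.3 = 15.4 - 1.3 = 14.1 m
Ratio = 7.2 / 14.1 = 0.51064
d = 58.3 * 0.51064^0.8 = 34.1 cm

34.1


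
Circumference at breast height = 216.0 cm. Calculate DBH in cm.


Formula: DBH = C / pi
DBH = 216.0 / pi
pi = 3.14159...
DBH = 68.8 cm

68.8


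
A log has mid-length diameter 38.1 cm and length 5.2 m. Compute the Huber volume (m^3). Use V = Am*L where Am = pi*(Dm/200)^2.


Huber: V = Am * L,  Am = pi*(Dm/200)^2
Am = pi*(38.1/200)^2 = 0.114009 m^2
V = 0.114009*5.2 = 0.5928 m^3

0.5928


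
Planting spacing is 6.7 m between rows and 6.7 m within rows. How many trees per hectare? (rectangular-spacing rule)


Formula: TPH = 10000 m^2/ha / (spacing_x * spacing_y)
Area per tree = 6.7 m * 6.7 m = 44.89 m^2
TPH = 10000 / 44.89 = 223 trees/ha

223


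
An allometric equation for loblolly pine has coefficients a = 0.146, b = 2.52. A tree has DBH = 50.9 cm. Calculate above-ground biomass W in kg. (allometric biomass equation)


Formula: W = a * DBH^b  (allometric power law)
DBH^b = 50.9^2.52 = 19995.3408
W = 0.146 * 19995.3408 = 2919.3 kg

2919.3


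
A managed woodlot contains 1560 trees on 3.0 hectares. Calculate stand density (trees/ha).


Formula: Stand Density = N_trees / Area_ha
Density = 1560 trees / 3.0 ha
Density = 520 trees/ha

520


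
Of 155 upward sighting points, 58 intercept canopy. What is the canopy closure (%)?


Formula: Canopy closure = covered points / total points * 100
Closure = 58 / 155 * 100
Closure = 0.3742 * 100 = 37.4%

37.4


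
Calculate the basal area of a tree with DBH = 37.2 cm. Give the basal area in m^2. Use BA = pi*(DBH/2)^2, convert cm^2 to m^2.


Formula: BA = pi * (DBH/2)^2 / 10000  (cm^2 to m^2)
Radius = DBH/2 = 37.2/2 = 18.6 cm
BA = pi * 18.6^2 / 10000
   = 1086.8654 cm^2 / 10000
   = 0.1087 m^2

0.1087


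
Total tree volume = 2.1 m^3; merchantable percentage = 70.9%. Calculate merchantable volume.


Formula: MV = V_total * (merchantable_pct / 100)
Merchantable fraction = 70.9% / 100 = 0.709
MV = 2.1 m^3 * 0.709 = 1.489 m^3

1.489


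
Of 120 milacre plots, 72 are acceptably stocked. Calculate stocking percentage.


Formula: Stocking % = stocked plots / total plots * 100
Stocking = 72 / 120 * 100
Stocking = 0.6 * 100 = 60.0%

60.0


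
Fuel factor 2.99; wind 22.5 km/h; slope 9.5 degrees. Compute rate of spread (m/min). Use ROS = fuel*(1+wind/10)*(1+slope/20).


Formula: ROS = fuel * (1 + wind/10) * (1 + slope/20)
Wind factor = 1 + 22.5/10 = 3.25
Slope factor = 1 + 9.5/20 = 1.475
ROS = 2.99 * 3.25 * 1.475 = 14.33 m/min

14.33


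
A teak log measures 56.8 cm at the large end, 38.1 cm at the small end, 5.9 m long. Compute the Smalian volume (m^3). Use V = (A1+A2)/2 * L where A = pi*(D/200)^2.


Smalian: V = (A1 + A2)/2 * L,  A = pi*(D/200)^2
A1 = pi*(56.8/200)^2 = 0.253388 m^2
A2 = pi*(38.1/200)^2 = 0.114009 m^2
V = (0.253388+0.114009)/2*5.9 = 1.0838 m^3

1.0838


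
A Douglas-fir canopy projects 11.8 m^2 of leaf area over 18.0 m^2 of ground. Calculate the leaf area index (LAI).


Formula: LAI = total leaf area / ground area  (dimensionless)
LAI = 11.8 m^2 / 18.0 m^2
LAI = 0.66

0.66


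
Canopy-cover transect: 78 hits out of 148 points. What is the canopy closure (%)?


Formula: Canopy closure = covered points / total points * 100
Closure = 78 / 148 * 100
Closure = 0.527 * 100 = 52.7%

52.7


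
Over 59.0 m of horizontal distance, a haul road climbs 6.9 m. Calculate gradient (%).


Formula: Gradient = rise / run * 100
Gradient = 6.9 / 59.0 * 100 = 11.7%

11.7


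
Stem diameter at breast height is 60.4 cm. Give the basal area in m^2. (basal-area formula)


Formula: BA = pi * (DBH/2)^2 / 10000  (cm^2 to m^2)
Radius = DBH/2 = 60.4/2 = 30.2 cm
BA = pi * 30.2^2 / 10000
   = 2865.2582 cm^2 / 10000
   = 0.2865 m^2

0.2865


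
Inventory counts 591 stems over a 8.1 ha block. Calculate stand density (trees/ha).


Formula: Stand Density = N_trees / Area_ha
Density = 591 trees / 8.1 ha
Density = 73 trees/ha

73


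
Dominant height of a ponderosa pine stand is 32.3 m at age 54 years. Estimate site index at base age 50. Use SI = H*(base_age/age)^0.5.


Formula: SI = H_dom * (base_age / age)^0.5
Age ratio = 50 / 54 = 0.92593
sqrt(age_ratio) = 0.96225
SI = 32.3 * 0.96225 = 31.1 m

31.1
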